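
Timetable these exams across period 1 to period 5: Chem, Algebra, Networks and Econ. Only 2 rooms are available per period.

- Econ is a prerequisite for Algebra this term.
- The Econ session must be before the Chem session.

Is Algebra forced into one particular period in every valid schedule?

No

Algebra can be period 2 (e.g. Chem -> period 2; Algebra -> period 2; Econ -> period 1; Networks -> period 1) or period 3 (e.g. Econ=period 1, Chem=period 2, Networks=period 1, Algebra=period 3).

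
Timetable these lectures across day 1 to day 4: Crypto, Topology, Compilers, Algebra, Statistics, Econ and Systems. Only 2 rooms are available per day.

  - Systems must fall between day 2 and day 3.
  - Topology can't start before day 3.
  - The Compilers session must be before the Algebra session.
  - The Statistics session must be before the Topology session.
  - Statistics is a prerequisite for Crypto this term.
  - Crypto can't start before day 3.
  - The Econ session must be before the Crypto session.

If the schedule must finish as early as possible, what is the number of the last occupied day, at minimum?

4

The precedence chain requires at least 2 distinct days.
With at most 2 per day and 7 lectures, at least 4 days are needed.
Crypto can't be placed before day 3, so the schedule must run through at least day 3.
4 works (last occupied day: day 4): for example Topology=day 3; Algebra=day 4; Compilers=day 1; Statistics=day 1; Econ=day 2; Systems=day 2; Crypto=day 3.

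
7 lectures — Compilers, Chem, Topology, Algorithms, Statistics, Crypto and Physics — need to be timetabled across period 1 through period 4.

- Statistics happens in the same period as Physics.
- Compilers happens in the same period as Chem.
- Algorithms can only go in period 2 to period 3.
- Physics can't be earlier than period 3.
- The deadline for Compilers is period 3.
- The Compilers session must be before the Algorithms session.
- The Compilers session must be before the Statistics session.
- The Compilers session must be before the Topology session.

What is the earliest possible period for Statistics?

Statistics must be in the same period as Physics, which can't be before period 3, so Statistics is at least period 3.
Statistics at period 3 is achievable: Crypto in period 1, Algorithms in period 2, Statistics in period 3, Topology in period 2, Chem in period 1, Compilers in period 1, Physics in period 3.

period 3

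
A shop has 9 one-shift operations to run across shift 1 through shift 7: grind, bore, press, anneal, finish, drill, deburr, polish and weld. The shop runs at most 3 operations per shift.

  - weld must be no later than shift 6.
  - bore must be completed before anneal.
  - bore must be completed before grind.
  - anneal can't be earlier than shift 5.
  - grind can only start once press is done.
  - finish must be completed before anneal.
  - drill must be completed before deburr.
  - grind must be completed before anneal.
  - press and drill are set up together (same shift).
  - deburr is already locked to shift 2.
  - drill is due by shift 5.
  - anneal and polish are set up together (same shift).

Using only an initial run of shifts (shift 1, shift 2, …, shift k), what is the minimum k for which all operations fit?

The precedence chain requires at least 3 distinct shifts.
With at most 3 per shift and 9 operations, at least 3 shifts are needed.
anneal can't be placed before shift 5, so the schedule must run through at least shift 5.
5 works (last occupied shift: shift 5): for example bore -> shift 1, finish -> shift 2, drill -> shift 1, anneal -> shift 5, grind -> shift 2, polish -> shift 5, deburr -> shift 2, press -> shift 1, weld -> shift 3.

5 shifts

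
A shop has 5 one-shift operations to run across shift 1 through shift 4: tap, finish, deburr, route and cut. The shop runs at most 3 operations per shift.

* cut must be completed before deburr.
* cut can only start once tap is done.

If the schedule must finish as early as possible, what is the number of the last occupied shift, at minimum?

The precedence chain requires at least 3 distinct shifts.
With at most 3 per shift and 5 operations, at least 2 shifts are needed.
3 works (last occupied shift: shift 3): for example finish=shift 1, route=shift 1, tap=shift 1, deburr=shift 3, cut=shift 2.

3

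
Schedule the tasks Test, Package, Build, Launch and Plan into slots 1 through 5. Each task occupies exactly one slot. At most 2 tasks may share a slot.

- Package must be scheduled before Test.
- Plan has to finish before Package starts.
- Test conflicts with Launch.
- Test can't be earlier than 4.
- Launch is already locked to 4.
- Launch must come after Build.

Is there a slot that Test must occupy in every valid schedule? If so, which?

Test's window is 4–5.
Launch is fixed at 4, and Test can't share a slot with Launch.
So Test must be 5.

5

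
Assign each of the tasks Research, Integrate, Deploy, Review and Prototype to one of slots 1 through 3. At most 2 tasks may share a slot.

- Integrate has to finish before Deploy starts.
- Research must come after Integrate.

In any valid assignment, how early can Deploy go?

Precedence pushes Deploy to at least 2.
Deploy at 2 is achievable: Research=2, Prototype=3, Review=1, Deploy=2, Integrate=1.

2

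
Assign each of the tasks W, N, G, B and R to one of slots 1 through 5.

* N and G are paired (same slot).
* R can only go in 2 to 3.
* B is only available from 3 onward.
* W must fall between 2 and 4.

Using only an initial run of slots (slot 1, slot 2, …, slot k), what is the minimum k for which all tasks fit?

3

B can't be placed before 3, so the schedule must run through at least slot 3.
3 works (last occupied slot: 3): for example B -> 3; W -> 2; N -> 1; G -> 1; R -> 2.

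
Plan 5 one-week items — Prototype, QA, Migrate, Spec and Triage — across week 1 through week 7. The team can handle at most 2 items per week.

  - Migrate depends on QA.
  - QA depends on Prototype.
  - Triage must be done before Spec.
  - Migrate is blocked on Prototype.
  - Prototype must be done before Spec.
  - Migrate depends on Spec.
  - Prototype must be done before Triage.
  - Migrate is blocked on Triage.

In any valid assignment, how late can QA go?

Precedence pushes QA to at least week 2; downstream work caps QA at week 6.
QA at week 6 is achievable: Spec -> week 3; Triage -> week 2; Migrate -> week 7; Prototype -> week 1; QA -> week 6.

week 6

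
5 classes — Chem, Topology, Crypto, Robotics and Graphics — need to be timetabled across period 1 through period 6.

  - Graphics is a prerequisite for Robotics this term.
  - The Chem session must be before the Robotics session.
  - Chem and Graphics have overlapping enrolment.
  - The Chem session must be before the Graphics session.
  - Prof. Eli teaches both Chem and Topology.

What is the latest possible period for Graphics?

period 5

Precedence pushes Graphics to at least period 2; downstream work caps Graphics at period 5.
Graphics at period 5 is achievable: Chem=period 1, Crypto=period 1, Graphics=period 5, Topology=period 2, Robotics=period 6.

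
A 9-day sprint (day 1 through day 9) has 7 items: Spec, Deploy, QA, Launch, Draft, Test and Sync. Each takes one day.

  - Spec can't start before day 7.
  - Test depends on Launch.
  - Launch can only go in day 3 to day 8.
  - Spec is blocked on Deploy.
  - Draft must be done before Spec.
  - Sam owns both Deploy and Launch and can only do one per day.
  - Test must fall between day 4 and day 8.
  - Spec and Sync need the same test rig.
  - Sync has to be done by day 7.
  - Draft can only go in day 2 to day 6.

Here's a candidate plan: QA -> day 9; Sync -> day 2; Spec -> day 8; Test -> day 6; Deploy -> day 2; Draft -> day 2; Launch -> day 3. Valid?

Yes, all constraints hold

Spec is blocked on Deploy — holds.
Spec can't start before day 7 — holds.
Launch can only go in day 3 to day 8 — holds.
Test depends on Launch — holds.
Test must fall between day 4 and day 8 — holds.
Sam owns both Deploy and Launch and can only do one per day — holds.
Draft can only go in day 2 to day 6 — holds.
Spec and Sync need the same test rig — holds.
Sync has to be done by day 7 — holds.
Draft must be done before Spec — holds.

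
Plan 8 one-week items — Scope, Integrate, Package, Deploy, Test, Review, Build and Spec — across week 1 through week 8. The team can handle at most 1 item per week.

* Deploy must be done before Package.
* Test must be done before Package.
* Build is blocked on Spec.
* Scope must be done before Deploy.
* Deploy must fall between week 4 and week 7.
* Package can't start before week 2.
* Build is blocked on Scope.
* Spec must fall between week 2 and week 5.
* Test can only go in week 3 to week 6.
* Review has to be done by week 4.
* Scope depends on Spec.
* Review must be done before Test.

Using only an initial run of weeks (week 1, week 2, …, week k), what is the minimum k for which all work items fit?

The precedence chain requires at least 4 distinct weeks.
With at most 1 per week and 8 work items, at least 8 weeks are needed.
Propagating the time windows through the other constraints, Package can't land before week 5, so the schedule must run through at least week 5.
8 works (last occupied week: week 8): for example Scope=week 3; Package=week 6; Build=week 7; Spec=week 2; Test=week 5; Deploy=week 4; Integrate=week 8; Review=week 1.

8 weeks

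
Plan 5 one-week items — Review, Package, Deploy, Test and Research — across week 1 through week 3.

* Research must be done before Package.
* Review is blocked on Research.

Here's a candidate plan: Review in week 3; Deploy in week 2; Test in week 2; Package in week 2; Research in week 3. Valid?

Review is blocked on Research — violated.
Research must be done before Package — violated.

No — it violates: Research must be done before Package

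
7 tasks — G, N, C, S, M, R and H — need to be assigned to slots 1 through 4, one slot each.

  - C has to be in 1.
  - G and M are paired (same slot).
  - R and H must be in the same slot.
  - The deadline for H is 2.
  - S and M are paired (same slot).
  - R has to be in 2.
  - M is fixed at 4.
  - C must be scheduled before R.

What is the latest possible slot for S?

S must be in the same slot as M, which can't be before 4, so S is at least 4.
S at 4 is achievable: N -> 1, H -> 2, M -> 4, R -> 2, S -> 4, C -> 1, G -> 4.

4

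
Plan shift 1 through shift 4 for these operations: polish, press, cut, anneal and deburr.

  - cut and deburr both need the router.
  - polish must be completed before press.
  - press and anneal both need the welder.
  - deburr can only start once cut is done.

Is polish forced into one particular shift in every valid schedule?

No

polish can be shift 1 (e.g. anneal -> shift 1; cut -> shift 1; deburr -> shift 2; polish -> shift 1; press -> shift 2) or shift 2 (e.g. polish -> shift 2; cut -> shift 1; deburr -> shift 2; press -> shift 3; anneal -> shift 1).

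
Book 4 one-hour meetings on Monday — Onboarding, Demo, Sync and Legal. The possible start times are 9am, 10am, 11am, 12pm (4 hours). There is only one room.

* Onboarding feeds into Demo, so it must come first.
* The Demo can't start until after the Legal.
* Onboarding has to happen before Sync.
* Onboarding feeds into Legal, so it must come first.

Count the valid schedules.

Enumerating: Demo -> 11am, Legal -> 10am, Sync -> 12pm, Onboarding -> 9am | Sync in 11am; Legal in 10am; Onboarding in 9am; Demo in 12pm | Sync=10am; Onboarding=9am; Demo=12pm; Legal=11am.

3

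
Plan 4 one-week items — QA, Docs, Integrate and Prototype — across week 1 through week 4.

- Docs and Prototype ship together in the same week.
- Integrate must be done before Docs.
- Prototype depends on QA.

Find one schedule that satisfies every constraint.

Integrate -> week 1; Docs -> week 2; QA -> week 1; Prototype -> week 2

Checking: QA(week 1) before Prototype(week 2); Integrate(week 1) before Docs(week 2); Docs = Prototype = week 2.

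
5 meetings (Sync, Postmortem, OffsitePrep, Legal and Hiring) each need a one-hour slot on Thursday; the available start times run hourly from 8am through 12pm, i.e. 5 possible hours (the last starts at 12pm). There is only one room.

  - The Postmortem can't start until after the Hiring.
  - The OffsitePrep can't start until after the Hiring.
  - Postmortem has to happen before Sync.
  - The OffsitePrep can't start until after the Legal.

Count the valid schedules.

Splitting on Sync: it can be 10am (1), 11am (3), 12pm (5). Listing each branch's schedules as (Postmortem, OffsitePrep, Legal, Hiring):
Sync=10am: (9am,12pm,11am,8am) — 1.
Sync=11am: (9am,12pm,10am,8am) (10am,12pm,8am,9am) (10am,12pm,9am,8am) — 3.
Sync=12pm: (9am,11am,10am,8am) (10am,11am,8am,9am) (10am,11am,9am,8am) (11am,10am,8am,9am) (11am,10am,9am,8am) — 5.
Summing: 1 + 3 + 5 = 9.

9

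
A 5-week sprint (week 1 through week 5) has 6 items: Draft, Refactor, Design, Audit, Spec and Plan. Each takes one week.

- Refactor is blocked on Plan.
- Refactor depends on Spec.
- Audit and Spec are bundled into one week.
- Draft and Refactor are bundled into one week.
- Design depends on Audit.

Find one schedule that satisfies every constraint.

Draft=week 2, Spec=week 1, Design=week 2, Audit=week 1, Refactor=week 2, Plan=week 1

Checking: Spec(week 1) before Refactor(week 2); Plan(week 1) before Refactor(week 2); Audit(week 1) before Design(week 2); Draft = Refactor = week 2; Audit = Spec = week 1.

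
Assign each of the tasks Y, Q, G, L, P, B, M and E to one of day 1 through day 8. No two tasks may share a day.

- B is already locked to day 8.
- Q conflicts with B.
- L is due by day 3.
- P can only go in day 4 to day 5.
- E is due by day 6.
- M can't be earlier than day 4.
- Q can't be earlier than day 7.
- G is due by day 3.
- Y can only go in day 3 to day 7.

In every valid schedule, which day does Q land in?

Q's window is day 7–day 8.
B is fixed at day 8, and Q can't share a day with B.
So Q must be day 7.

day 7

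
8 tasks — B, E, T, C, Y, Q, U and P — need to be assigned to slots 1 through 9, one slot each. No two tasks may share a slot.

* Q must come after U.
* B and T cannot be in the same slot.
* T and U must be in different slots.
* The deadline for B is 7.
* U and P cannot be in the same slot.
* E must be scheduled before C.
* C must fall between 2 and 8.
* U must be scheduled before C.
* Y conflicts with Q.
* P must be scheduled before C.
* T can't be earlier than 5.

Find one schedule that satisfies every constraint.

C in 4, E in 2, Y in 8, U in 1, Q in 7, T in 5, B in 6, P in 3

Checking: U(1) before C(4); U(1) before Q(7); P(3) before C(4); E(2) before C(4); Y(8) != Q(7); U(1) != P(3); B(6) != T(5); T(5) != U(1); B=6 in [1,7]; T=5 in [5,9]; C=4 in [2,8]; max 1 per slot (cap 1).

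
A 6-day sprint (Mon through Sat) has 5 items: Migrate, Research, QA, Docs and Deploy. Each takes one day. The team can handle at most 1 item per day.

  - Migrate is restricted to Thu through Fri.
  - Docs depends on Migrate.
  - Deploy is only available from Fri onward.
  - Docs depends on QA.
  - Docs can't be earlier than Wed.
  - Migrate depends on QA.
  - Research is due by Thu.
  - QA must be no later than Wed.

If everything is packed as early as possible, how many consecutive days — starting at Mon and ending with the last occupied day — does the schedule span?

6 days

The precedence chain requires at least 3 distinct days.
With at most 1 per day and 5 work items, at least 5 days are needed.
Deploy can't be placed before Fri — that is day 5 counting from Mon — so the schedule must run through at least 5 days.
Could 5 days be enough, i.e. nothing placed later than Fri? No: Migrate's window within 5 days is {Thu, Fri}; Docs's window within 5 days is {Wed, Thu, Fri}; Deploy's window within 5 days is {Fri}; Docs must come after Migrate (at Thu or later) → {Fri}; that puts Docs and Deploy all in Fri — more than 1 per day.
So 5 days is not enough.
6 works (last occupied day: Sat): for example Docs -> Sat, Deploy -> Fri, Migrate -> Thu, QA -> Mon, Research -> Tue.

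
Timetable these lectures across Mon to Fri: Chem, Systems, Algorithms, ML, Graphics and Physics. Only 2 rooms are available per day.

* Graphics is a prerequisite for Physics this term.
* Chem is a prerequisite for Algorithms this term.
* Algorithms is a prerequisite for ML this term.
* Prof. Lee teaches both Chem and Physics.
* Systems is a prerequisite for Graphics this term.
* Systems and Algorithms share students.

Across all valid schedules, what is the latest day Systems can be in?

Downstream work caps Systems at Wed.
Systems at Wed is achievable: Systems -> Wed; Algorithms -> Tue; Graphics -> Thu; Chem -> Mon; ML -> Wed; Physics -> Fri.

Wed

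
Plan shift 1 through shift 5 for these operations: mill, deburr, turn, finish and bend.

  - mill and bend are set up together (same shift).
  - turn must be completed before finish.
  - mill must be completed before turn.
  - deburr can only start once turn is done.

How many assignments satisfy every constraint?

20

Splitting on mill: it can be shift 1 (14), shift 2 (5), shift 3 (1). Listing each branch's schedules as (deburr, turn, finish, bend) by shift number:
mill=shift 1: (3,2,3,1) (3,2,4,1) (3,2,5,1) (4,2,3,1) (4,2,4,1) (4,2,5,1) (4,3,4,1) (4,3,5,1) (5,2,3,1) (5,2,4,1) (5,2,5,1) (5,3,4,1) (5,3,5,1) (5,4,5,1) — 14.
mill=shift 2: (4,3,4,2) (4,3,5,2) (5,3,4,2) (5,3,5,2) (5,4,5,2) — 5.
mill=shift 3: (5,4,5,3) — 1.
Summing: 14 + 5 + 1 = 20.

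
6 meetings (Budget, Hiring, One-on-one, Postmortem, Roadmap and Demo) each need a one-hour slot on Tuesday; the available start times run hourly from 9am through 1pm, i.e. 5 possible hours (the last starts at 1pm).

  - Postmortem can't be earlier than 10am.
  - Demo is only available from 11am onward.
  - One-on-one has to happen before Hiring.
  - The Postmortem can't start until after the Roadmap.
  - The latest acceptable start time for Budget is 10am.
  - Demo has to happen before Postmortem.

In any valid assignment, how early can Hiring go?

Precedence pushes Hiring to at least 10am.
Hiring at 10am is achievable: Demo -> 11am; Budget -> 9am; Postmortem -> 12pm; Hiring -> 10am; Roadmap -> 9am; One-on-one -> 9am.

10am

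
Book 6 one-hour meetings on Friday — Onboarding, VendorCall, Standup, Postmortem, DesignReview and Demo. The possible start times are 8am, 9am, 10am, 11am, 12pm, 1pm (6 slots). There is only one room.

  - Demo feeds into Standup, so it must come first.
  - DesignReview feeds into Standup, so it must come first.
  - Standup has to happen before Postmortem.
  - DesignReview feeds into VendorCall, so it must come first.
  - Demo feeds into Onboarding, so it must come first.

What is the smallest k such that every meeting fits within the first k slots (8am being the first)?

6

The precedence chain requires at least 3 distinct slots.
With at most 1 per slot and 6 meetings, at least 6 slots are needed.
6 works (last occupied slot: 1pm): for example Onboarding in 11am; Demo in 9am; Standup in 10am; DesignReview in 8am; VendorCall in 12pm; Postmortem in 1pm.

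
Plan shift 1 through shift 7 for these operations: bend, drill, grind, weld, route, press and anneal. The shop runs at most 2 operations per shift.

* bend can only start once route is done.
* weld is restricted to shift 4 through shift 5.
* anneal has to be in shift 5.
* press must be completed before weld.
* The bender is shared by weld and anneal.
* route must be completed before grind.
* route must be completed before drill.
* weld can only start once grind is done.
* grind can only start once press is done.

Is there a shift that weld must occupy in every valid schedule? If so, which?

weld's window is shift 4–shift 5.
anneal is fixed at shift 5, and weld can't share a shift with anneal.
So weld must be shift 4.

shift 4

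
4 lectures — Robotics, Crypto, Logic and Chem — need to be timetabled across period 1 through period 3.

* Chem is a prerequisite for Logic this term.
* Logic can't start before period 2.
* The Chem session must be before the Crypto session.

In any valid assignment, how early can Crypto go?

Precedence pushes Crypto to at least period 2.
Crypto at period 2 is achievable: Robotics in period 1; Crypto in period 2; Logic in period 2; Chem in period 1.

period 2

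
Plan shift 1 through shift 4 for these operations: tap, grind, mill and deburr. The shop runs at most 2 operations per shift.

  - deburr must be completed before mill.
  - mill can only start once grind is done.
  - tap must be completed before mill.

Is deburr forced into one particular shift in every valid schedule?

No

deburr can be shift 1 (e.g. deburr in shift 1, tap in shift 1, grind in shift 2, mill in shift 3) or shift 2 (e.g. deburr -> shift 2; mill -> shift 3; grind -> shift 1; tap -> shift 1).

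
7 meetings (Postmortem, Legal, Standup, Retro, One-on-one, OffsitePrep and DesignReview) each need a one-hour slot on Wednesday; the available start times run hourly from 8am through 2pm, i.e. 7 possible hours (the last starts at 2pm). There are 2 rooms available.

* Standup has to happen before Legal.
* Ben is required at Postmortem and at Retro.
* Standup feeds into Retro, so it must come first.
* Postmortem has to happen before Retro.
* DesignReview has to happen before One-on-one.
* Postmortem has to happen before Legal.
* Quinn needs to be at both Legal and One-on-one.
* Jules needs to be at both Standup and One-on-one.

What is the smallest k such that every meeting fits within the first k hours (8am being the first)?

The precedence chain requires at least 2 distinct hours.
With at most 2 per hour and 7 meetings, at least 4 hours are needed.
4 works (last occupied hour: 11am): for example One-on-one=11am, Standup=8am, OffsitePrep=10am, Legal=9am, DesignReview=10am, Retro=9am, Postmortem=8am.

4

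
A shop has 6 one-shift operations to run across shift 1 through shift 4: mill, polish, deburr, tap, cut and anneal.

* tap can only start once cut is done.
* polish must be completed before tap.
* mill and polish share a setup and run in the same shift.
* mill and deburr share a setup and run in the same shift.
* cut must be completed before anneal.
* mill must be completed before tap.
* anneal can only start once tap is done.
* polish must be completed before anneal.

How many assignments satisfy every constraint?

Splitting on mill: it can be shift 1 (4), shift 2 (2). Listing each branch's schedules as (polish, deburr, tap, cut, anneal) by shift number:
mill=shift 1: (1,1,2,1,3) (1,1,2,1,4) (1,1,3,1,4) (1,1,3,2,4) — 4.
mill=shift 2: (2,2,3,1,4) (2,2,3,2,4) — 2.
Summing: 4 + 2 = 6.

6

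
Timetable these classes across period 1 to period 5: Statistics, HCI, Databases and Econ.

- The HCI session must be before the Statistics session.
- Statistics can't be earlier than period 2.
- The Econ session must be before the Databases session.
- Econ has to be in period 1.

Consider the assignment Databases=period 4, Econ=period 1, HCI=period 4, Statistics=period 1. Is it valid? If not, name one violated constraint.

Invalid. The HCI session must be before the Statistics session.

Econ has to be in period 1 — holds.
The Econ session must be before the Databases session — holds.
The HCI session must be before the Statistics session — violated.
Statistics can't be earlier than period 2 — violated.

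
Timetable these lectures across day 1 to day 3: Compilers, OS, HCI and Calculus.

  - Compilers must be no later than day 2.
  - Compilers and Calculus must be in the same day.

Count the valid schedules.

Splitting on Compilers: it can be day 1 (9), day 2 (9). Listing each branch's schedules as (OS, HCI, Calculus) by day number:
Compilers=day 1: (1,1,1) (1,2,1) (1,3,1) (2,1,1) (2,2,1) (2,3,1) (3,1,1) (3,2,1) (3,3,1) — 9.
Compilers=day 2: (1,1,2) (1,2,2) (1,3,2) (2,1,2) (2,2,2) (2,3,2) (3,1,2) (3,2,2) (3,3,2) — 9.
Summing: 9 + 9 = 18.

18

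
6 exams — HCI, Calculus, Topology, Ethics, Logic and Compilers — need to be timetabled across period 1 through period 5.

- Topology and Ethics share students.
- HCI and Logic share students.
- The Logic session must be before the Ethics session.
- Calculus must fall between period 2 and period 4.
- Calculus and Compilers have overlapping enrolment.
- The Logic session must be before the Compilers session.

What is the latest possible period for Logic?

period 4

Downstream work caps Logic at period 4.
Logic at period 4 is achievable: Logic=period 4; Ethics=period 5; Topology=period 1; Calculus=period 2; Compilers=period 5; HCI=period 1.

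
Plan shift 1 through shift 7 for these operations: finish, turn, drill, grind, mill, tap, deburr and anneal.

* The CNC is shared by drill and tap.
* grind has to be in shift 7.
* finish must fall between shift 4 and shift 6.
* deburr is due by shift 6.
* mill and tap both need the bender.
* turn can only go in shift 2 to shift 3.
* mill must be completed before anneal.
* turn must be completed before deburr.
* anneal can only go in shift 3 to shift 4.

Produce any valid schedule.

mill in shift 1; tap in shift 2; anneal in shift 3; deburr in shift 3; finish in shift 4; drill in shift 1; grind in shift 7; turn in shift 2

Checking: mill(shift 1) before anneal(shift 3); turn(shift 2) before deburr(shift 3); drill(shift 1) != tap(shift 2); mill(shift 1) != tap(shift 2); turn=shift 2 in [shift 2,shift 3]; deburr=shift 3 in [shift 1,shift 6]; finish=shift 4 in [shift 4,shift 6]; anneal=shift 3 in [shift 3,shift 4]; grind=shift 7 in [shift 7,shift 7].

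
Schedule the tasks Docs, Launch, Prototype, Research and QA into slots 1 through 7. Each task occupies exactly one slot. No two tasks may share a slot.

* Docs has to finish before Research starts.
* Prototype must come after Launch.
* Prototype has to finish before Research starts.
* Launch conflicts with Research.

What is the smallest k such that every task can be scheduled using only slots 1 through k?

The precedence chain requires at least 3 distinct slots.
With at most 1 per slot and 5 tasks, at least 5 slots are needed.
5 works (last occupied slot: 5): for example Research=4; Prototype=2; QA=5; Docs=3; Launch=1.

5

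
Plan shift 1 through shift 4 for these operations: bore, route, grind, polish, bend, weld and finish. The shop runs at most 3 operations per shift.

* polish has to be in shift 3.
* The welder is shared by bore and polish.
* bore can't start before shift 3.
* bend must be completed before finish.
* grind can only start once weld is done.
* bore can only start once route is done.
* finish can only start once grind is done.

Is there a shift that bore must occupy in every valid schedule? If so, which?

shift 4

bore's window is shift 3–shift 4.
polish is fixed at shift 3, and bore can't share a shift with polish.
So bore must be shift 4.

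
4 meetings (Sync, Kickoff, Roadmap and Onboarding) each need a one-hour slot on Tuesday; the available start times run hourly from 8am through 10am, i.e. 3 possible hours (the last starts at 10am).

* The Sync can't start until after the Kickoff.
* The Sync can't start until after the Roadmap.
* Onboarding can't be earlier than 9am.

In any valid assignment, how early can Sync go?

Precedence pushes Sync to at least 9am.
Sync at 9am is achievable: Onboarding in 9am; Roadmap in 8am; Sync in 9am; Kickoff in 8am.

9am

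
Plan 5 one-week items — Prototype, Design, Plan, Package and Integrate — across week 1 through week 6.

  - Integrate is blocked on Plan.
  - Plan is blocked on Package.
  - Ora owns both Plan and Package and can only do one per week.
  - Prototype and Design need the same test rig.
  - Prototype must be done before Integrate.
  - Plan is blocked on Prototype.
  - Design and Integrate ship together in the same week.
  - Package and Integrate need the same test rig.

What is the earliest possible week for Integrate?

week 3

Precedence pushes Integrate to at least week 3.
Integrate at week 3 is achievable: Plan=week 2, Design=week 3, Prototype=week 1, Package=week 1, Integrate=week 3.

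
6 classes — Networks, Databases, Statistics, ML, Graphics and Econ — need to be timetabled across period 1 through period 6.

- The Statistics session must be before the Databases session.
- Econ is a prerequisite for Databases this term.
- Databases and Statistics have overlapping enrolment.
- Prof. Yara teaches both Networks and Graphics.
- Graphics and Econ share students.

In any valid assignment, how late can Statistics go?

period 5

Downstream work caps Statistics at period 5.
Statistics at period 5 is achievable: Graphics -> period 2, Statistics -> period 5, Econ -> period 1, Databases -> period 6, Networks -> period 1, ML -> period 1.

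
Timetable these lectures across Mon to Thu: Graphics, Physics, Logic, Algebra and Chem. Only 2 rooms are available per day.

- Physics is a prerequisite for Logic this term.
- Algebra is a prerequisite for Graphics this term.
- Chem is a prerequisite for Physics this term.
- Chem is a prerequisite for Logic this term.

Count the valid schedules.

Splitting on Graphics: it can be Tue (4), Wed (8), Thu (12). Listing each branch's schedules as (Physics, Logic, Algebra, Chem):
Graphics=Tue: (Tue,Wed,Mon,Mon) (Tue,Thu,Mon,Mon) (Wed,Thu,Mon,Mon) (Wed,Thu,Mon,Tue) — 4.
Graphics=Wed: (Tue,Wed,Mon,Mon) (Tue,Wed,Tue,Mon) (Tue,Thu,Mon,Mon) (Tue,Thu,Tue,Mon) (Wed,Thu,Mon,Mon) (Wed,Thu,Mon,Tue) (Wed,Thu,Tue,Mon) (Wed,Thu,Tue,Tue) — 8.
Graphics=Thu: (Tue,Wed,Mon,Mon) (Tue,Wed,Tue,Mon) (Tue,Wed,Wed,Mon) (Tue,Thu,Mon,Mon) (Tue,Thu,Tue,Mon) (Tue,Thu,Wed,Mon) (Wed,Thu,Mon,Mon) (Wed,Thu,Mon,Tue) (Wed,Thu,Tue,Mon) (Wed,Thu,Tue,Tue) (Wed,Thu,Wed,Mon) (Wed,Thu,Wed,Tue) — 12.
Summing: 4 + 8 + 12 = 24.

24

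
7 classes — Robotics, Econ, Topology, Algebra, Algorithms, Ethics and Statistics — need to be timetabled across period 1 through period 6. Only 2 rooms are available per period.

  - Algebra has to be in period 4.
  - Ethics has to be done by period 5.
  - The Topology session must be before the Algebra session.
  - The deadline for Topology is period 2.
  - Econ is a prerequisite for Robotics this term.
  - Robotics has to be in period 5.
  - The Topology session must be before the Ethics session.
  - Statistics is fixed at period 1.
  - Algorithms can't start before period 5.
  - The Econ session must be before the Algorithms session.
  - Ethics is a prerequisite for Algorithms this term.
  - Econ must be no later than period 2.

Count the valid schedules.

Splitting on Econ: it can be period 1 (5), period 2 (12). Listing each branch's schedules as (Robotics, Topology, Algebra, Algorithms, Ethics, Statistics) by period number:
Econ=period 1: (5,2,4,5,3,1) (5,2,4,5,4,1) (5,2,4,6,3,1) (5,2,4,6,4,1) (5,2,4,6,5,1) — 5.
Econ=period 2: (5,1,4,5,2,1) (5,1,4,5,3,1) (5,1,4,5,4,1) (5,1,4,6,2,1) (5,1,4,6,3,1) (5,1,4,6,4,1) (5,1,4,6,5,1) (5,2,4,5,3,1) (5,2,4,5,4,1) (5,2,4,6,3,1) (5,2,4,6,4,1) (5,2,4,6,5,1) — 12.
Summing: 5 + 12 = 17.

17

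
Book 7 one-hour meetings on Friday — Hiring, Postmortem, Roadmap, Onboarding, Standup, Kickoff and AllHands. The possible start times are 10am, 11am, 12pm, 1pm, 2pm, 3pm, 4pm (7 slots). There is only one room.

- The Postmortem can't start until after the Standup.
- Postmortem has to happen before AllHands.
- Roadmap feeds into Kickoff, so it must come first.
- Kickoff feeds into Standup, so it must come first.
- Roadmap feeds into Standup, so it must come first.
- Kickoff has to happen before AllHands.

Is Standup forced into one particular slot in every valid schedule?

Standup can be 12pm (e.g. Postmortem -> 1pm; Roadmap -> 10am; Onboarding -> 4pm; Standup -> 12pm; AllHands -> 2pm; Kickoff -> 11am; Hiring -> 3pm) or 1pm (e.g. Kickoff in 11am, Onboarding in 4pm, Postmortem in 2pm, Standup in 1pm, AllHands in 3pm, Hiring in 12pm, Roadmap in 10am).

No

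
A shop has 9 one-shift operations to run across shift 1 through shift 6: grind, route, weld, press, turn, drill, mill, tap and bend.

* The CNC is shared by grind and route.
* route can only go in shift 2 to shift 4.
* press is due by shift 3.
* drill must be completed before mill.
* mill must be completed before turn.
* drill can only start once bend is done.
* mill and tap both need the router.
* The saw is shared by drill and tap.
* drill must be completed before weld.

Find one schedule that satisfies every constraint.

mill -> shift 3; tap -> shift 1; route -> shift 2; bend -> shift 1; drill -> shift 2; turn -> shift 4; weld -> shift 3; grind -> shift 1; press -> shift 1

Checking: bend(shift 1) before drill(shift 2); mill(shift 3) before turn(shift 4); drill(shift 2) before weld(shift 3); drill(shift 2) before mill(shift 3); drill(shift 2) != tap(shift 1); grind(shift 1) != route(shift 2); mill(shift 3) != tap(shift 1); route=shift 2 in [shift 2,shift 4]; press=shift 1 in [shift 1,shift 3].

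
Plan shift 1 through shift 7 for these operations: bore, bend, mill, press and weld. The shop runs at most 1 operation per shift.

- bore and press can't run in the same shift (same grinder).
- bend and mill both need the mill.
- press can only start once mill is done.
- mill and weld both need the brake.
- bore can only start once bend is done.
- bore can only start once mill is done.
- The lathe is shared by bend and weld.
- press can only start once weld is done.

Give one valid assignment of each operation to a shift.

bore in shift 3; weld in shift 4; press in shift 5; bend in shift 2; mill in shift 1

Checking: mill(shift 1) before bore(shift 3); bend(shift 2) before bore(shift 3); mill(shift 1) before press(shift 5); weld(shift 4) before press(shift 5); bend(shift 2) != weld(shift 4); bend(shift 2) != mill(shift 1); bore(shift 3) != press(shift 5); mill(shift 1) != weld(shift 4); max 1 per shift (cap 1).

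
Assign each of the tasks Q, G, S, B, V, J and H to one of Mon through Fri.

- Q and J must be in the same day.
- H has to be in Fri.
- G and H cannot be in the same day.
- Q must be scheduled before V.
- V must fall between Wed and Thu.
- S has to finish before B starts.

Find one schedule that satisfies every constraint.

J -> Mon, B -> Tue, S -> Mon, G -> Mon, V -> Wed, Q -> Mon, H -> Fri

Checking: S(Mon) before B(Tue); Q(Mon) before V(Wed); G(Mon) != H(Fri); Q = J = Mon; H=Fri in [Fri,Fri]; V=Wed in [Wed,Thu].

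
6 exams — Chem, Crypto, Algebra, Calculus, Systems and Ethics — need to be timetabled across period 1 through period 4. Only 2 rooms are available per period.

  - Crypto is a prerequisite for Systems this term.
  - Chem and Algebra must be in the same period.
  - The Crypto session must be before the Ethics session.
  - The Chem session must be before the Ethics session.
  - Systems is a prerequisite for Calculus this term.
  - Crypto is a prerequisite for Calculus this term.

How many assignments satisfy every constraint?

5

Splitting on Chem: it can be period 1 (2), period 2 (2), period 3 (1). Listing each branch's schedules as (Crypto, Algebra, Calculus, Systems, Ethics) by period number:
Chem=period 1: (2,1,4,3,3) (2,1,4,3,4) — 2.
Chem=period 2: (1,2,4,3,3) (1,2,4,3,4) — 2.
Chem=period 3: (1,3,4,2,4) — 1.
Summing: 2 + 2 + 1 = 5.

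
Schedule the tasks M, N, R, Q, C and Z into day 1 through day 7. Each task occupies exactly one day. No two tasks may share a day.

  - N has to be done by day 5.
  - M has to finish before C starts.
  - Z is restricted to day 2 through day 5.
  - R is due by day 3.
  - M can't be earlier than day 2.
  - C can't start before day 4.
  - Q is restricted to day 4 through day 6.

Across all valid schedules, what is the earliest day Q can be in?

day 4

Q is available from day 4; Q's own window allows nothing later than day 6.
Q at day 4 is achievable: M -> day 5; N -> day 3; R -> day 1; C -> day 6; Q -> day 4; Z -> day 2.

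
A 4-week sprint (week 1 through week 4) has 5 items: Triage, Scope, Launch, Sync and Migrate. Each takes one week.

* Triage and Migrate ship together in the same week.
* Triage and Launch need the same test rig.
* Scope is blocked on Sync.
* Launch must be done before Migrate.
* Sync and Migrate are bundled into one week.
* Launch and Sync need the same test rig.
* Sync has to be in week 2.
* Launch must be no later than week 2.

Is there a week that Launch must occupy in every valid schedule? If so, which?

Launch's window is week 1–week 2.
Sync is fixed at week 2, and Launch can't share a week with Sync.
So Launch must be week 1.

week 1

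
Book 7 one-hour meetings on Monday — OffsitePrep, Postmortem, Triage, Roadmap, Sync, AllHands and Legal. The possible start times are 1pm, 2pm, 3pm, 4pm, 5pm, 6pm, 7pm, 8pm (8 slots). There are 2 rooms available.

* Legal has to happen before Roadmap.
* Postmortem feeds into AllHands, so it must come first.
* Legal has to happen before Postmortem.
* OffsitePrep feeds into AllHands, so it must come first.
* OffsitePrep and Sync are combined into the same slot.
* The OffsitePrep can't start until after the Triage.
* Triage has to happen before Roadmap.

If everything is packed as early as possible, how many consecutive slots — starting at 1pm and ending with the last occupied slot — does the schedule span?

4 slots

The precedence chain requires at least 3 distinct slots.
With at most 2 per slot and 7 meetings, at least 4 slots are needed.
4 works (last occupied slot: 4pm): for example Triage in 1pm; Legal in 1pm; Roadmap in 3pm; Sync in 2pm; OffsitePrep in 2pm; AllHands in 4pm; Postmortem in 3pm.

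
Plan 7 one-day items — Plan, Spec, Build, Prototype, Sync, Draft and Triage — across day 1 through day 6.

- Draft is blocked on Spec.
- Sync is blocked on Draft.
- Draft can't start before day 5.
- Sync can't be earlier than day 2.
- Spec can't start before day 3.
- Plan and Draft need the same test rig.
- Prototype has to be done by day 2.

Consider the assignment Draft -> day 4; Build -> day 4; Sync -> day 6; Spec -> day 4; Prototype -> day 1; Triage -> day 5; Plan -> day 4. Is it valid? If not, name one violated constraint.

Plan and Draft need the same test rig — violated.
Draft can't start before day 5 — violated.
Spec can't start before day 3 — holds.
Draft is blocked on Spec — violated.
Prototype has to be done by day 2 — holds.
Sync is blocked on Draft — holds.
Sync can't be earlier than day 2 — holds.

No — it violates: Plan and Draft need the same test rig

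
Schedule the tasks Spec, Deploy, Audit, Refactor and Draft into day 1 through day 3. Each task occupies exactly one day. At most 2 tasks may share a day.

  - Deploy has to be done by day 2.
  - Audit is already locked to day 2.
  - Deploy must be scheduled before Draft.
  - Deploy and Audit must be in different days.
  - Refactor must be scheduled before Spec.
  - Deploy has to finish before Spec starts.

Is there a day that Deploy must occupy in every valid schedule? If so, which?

day 1

Deploy's window is day 1–day 2.
Audit is fixed at day 2, and Deploy can't share a day with Audit.
So Deploy must be day 1.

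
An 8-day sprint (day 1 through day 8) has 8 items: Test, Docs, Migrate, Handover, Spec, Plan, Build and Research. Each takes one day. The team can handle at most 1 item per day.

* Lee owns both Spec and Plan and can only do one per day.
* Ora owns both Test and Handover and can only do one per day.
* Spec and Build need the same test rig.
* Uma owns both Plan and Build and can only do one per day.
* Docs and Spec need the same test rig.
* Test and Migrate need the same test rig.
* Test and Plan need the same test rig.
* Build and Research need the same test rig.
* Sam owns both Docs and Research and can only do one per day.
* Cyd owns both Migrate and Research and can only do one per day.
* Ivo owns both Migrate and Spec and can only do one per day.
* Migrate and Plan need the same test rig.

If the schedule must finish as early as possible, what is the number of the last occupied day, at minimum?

With at most 1 per day and 8 work items, at least 8 days are needed.
8 works (last occupied day: day 8): for example Build in day 7; Research in day 8; Migrate in day 3; Spec in day 5; Plan in day 6; Handover in day 4; Docs in day 2; Test in day 1.

day 8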